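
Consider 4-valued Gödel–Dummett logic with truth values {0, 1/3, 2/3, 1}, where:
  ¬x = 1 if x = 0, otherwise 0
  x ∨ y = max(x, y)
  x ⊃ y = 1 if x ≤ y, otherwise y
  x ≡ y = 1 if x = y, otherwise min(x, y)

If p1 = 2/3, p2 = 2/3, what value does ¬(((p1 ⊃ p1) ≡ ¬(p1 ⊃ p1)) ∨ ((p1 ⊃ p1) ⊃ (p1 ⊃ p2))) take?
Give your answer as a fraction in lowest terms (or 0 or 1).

0

p1 ⊃ p1 = 2/3 ⊃ 2/3 = 1
p1 ⊃ p1 = 2/3 ⊃ 2/3 = 1
¬(p1 ⊃ p1) = ¬1 = 0
(p1 ⊃ p1) ≡ ¬(p1 ⊃ p1) = 1 ≡ 0 = 0
p1 ⊃ p1 = 2/3 ⊃ 2/3 = 1
p1 ⊃ p2 = 2/3 ⊃ 2/3 = 1
(p1 ⊃ p1) ⊃ (p1 ⊃ p2) = 1 ⊃ 1 = 1
((p1 ⊃ p1) ≡ ¬(p1 ⊃ p1)) ∨ ((p1 ⊃ p1) ⊃ (p1 ⊃ p2)) = 0 ∨ 1 = 1
¬(((p1 ⊃ p1) ≡ ¬(p1 ⊃ p1)) ∨ ((p1 ⊃ p1) ⊃ (p1 ⊃ p2))) = ¬1 = 0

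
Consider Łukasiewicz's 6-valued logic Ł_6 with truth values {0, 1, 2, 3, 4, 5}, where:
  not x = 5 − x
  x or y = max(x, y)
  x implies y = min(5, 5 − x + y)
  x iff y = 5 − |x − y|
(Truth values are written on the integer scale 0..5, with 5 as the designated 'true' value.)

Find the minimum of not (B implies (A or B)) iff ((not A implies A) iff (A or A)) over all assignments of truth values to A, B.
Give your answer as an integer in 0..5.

Take A = 0, B = 0:
A or B = 0 or 0 = 0
B implies (A or B) = 0 implies 0 = 5
not (B implies (A or B)) = not 5 = 0
not A = not 0 = 5
not A implies A = 5 implies 0 = 0
A or A = 0 or 0 = 0
(not A implies A) iff (A or A) = 0 iff 0 = 5
not (B implies (A or B)) iff ((not A implies A) iff (A or A)) = 0 iff 5 = 0
No assignment yields a value below 0, so this is the minimum.

0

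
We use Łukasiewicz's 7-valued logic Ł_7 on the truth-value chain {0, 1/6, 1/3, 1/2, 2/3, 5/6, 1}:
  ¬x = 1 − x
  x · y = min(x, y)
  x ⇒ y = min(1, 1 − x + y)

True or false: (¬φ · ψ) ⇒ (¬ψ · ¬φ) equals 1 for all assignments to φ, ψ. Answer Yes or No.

Counterexample: take φ = 0, ψ = 2/3.
¬φ = ¬0 = 1
¬φ · ψ = 1 · 2/3 = 2/3
¬ψ = ¬2/3 = 1/3
¬φ = ¬0 = 1
¬ψ · ¬φ = 1/3 · 1 = 1/3
(¬φ · ψ) ⇒ (¬ψ · ¬φ) = 2/3 ⇒ 1/3 = 2/3
This gives 2/3 ≠ 1.

No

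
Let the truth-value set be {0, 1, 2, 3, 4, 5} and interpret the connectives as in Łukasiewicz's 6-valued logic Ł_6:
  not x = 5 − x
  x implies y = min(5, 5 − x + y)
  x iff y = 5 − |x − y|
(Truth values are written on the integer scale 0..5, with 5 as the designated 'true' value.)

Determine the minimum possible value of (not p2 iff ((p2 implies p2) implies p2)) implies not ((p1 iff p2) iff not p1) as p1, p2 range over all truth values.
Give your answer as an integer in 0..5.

1

Take p1 = 1, p2 = 2:
not p2 = not 2 = 3
p2 implies p2 = 2 implies 2 = 5
(p2 implies p2) implies p2 = 5 implies 2 = 2
not p2 iff ((p2 implies p2) implies p2) = 3 iff 2 = 4
p1 iff p2 = 1 iff 2 = 4
not p1 = not 1 = 4
(p1 iff p2) iff not p1 = 4 iff 4 = 5
not ((p1 iff p2) iff not p1) = not 5 = 0
(not p2 iff ((p2 implies p2) implies p2)) implies not ((p1 iff p2) iff not p1) = 4 implies 0 = 1
No assignment yields a value below 1, so this is the minimum.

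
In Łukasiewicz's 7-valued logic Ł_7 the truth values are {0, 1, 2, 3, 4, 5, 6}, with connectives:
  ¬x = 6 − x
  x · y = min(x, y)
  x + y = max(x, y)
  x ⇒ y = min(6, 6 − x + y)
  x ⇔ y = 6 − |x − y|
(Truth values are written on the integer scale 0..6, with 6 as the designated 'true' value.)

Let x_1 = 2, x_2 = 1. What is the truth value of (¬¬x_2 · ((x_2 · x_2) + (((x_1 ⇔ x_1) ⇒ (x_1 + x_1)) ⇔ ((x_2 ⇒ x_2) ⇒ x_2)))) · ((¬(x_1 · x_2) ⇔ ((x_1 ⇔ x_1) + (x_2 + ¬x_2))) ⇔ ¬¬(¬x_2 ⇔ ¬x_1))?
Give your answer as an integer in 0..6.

1

¬x_2 = ¬1 = 5
¬¬x_2 = ¬5 = 1
x_2 · x_2 = 1 · 1 = 1
x_1 ⇔ x_1 = 2 ⇔ 2 = 6
x_1 + x_1 = 2 + 2 = 2
(x_1 ⇔ x_1) ⇒ (x_1 + x_1) = 6 ⇒ 2 = 2
x_2 ⇒ x_2 = 1 ⇒ 1 = 6
(x_2 ⇒ x_2) ⇒ x_2 = 6 ⇒ 1 = 1
((x_1 ⇔ x_1) ⇒ (x_1 + x_1)) ⇔ ((x_2 ⇒ x_2) ⇒ x_2) = 2 ⇔ 1 = 5
(x_2 · x_2) + (((x_1 ⇔ x_1) ⇒ (x_1 + x_1)) ⇔ ((x_2 ⇒ x_2) ⇒ x_2)) = 1 + 5 = 5
¬¬x_2 · ((x_2 · x_2) + (((x_1 ⇔ x_1) ⇒ (x_1 + x_1)) ⇔ ((x_2 ⇒ x_2) ⇒ x_2))) = 1 · 5 = 1
x_1 · x_2 = 2 · 1 = 1
¬(x_1 · x_2) = ¬1 = 5
x_1 ⇔ x_1 = 2 ⇔ 2 = 6
¬x_2 = ¬1 = 5
x_2 + ¬x_2 = 1 + 5 = 5
(x_1 ⇔ x_1) + (x_2 + ¬x_2) = 6 + 5 = 6
¬(x_1 · x_2) ⇔ ((x_1 ⇔ x_1) + (x_2 + ¬x_2)) = 5 ⇔ 6 = 5
¬x_2 = ¬1 = 5
¬x_1 = ¬2 = 4
¬x_2 ⇔ ¬x_1 = 5 ⇔ 4 = 5
¬(¬x_2 ⇔ ¬x_1) = ¬5 = 1
¬¬(¬x_2 ⇔ ¬x_1) = ¬1 = 5
(¬(x_1 · x_2) ⇔ ((x_1 ⇔ x_1) + (x_2 + ¬x_2))) ⇔ ¬¬(¬x_2 ⇔ ¬x_1) = 5 ⇔ 5 = 6
(¬¬x_2 · ((x_2 · x_2) + (((x_1 ⇔ x_1) ⇒ (x_1 + x_1)) ⇔ ((x_2 ⇒ x_2) ⇒ x_2)))) · ((¬(x_1 · x_2) ⇔ ((x_1 ⇔ x_1) + (x_2 + ¬x_2))) ⇔ ¬¬(¬x_2 ⇔ ¬x_1)) = 1 · 6 = 1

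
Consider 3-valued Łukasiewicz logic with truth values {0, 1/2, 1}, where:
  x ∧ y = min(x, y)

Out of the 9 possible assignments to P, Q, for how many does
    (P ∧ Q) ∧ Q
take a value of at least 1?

P = 0, Q = 0 ↦ 0  <
P = 0, Q = 1/2 ↦ 0  <
P = 0, Q = 1 ↦ 0  <
P = 1/2, Q = 0 ↦ 0  <
P = 1/2, Q = 1/2 ↦ 1/2  <
P = 1/2, Q = 1 ↦ 1/2  <
P = 1, Q = 0 ↦ 0  <
P = 1, Q = 1/2 ↦ 1/2  <
P = 1, Q = 1 ↦ 1  ≥
So 1 of the 9 assignments meets the threshold.

1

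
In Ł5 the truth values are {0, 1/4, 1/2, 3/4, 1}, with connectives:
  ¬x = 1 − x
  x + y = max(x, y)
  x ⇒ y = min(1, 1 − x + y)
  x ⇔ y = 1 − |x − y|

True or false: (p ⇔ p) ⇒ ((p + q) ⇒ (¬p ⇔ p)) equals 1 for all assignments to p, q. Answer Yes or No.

Counterexample: take p = 0, q = 1/4.
p ⇔ p = 0 ⇔ 0 = 1
p + q = 0 + 1/4 = 1/4
¬p = ¬0 = 1
¬p ⇔ p = 1 ⇔ 0 = 0
(p + q) ⇒ (¬p ⇔ p) = 1/4 ⇒ 0 = 3/4
(p ⇔ p) ⇒ ((p + q) ⇒ (¬p ⇔ p)) = 1 ⇒ 3/4 = 3/4
This gives 3/4 ≠ 1.

No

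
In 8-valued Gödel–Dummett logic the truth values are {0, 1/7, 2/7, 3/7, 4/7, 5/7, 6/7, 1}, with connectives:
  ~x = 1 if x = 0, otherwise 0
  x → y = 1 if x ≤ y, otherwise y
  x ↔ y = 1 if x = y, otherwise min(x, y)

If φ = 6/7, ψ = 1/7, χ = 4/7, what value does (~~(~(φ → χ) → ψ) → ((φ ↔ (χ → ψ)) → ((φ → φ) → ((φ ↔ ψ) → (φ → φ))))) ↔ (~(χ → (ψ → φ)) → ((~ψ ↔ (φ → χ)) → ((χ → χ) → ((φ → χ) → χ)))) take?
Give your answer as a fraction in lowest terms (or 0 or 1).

1

φ → χ = 6/7 → 4/7 = 4/7
~(φ → χ) = ~4/7 = 0
~(φ → χ) → ψ = 0 → 1/7 = 1
~(~(φ → χ) → ψ) = ~1 = 0
~~(~(φ → χ) → ψ) = ~0 = 1
χ → ψ = 4/7 → 1/7 = 1/7
φ ↔ (χ → ψ) = 6/7 ↔ 1/7 = 1/7
φ → φ = 6/7 → 6/7 = 1
φ ↔ ψ = 6/7 ↔ 1/7 = 1/7
φ → φ = 6/7 → 6/7 = 1
(φ ↔ ψ) → (φ → φ) = 1/7 → 1 = 1
(φ → φ) → ((φ ↔ ψ) → (φ → φ)) = 1 → 1 = 1
(φ ↔ (χ → ψ)) → ((φ → φ) → ((φ ↔ ψ) → (φ → φ))) = 1/7 → 1 = 1
~~(~(φ → χ) → ψ) → ((φ ↔ (χ → ψ)) → ((φ → φ) → ((φ ↔ ψ) → (φ → φ)))) = 1 → 1 = 1
ψ → φ = 1/7 → 6/7 = 1
χ → (ψ → φ) = 4/7 → 1 = 1
~(χ → (ψ → φ)) = ~1 = 0
~ψ = ~1/7 = 0
φ → χ = 6/7 → 4/7 = 4/7
~ψ ↔ (φ → χ) = 0 ↔ 4/7 = 0
χ → χ = 4/7 → 4/7 = 1
φ → χ = 6/7 → 4/7 = 4/7
(φ → χ) → χ = 4/7 → 4/7 = 1
(χ → χ) → ((φ → χ) → χ) = 1 → 1 = 1
(~ψ ↔ (φ → χ)) → ((χ → χ) → ((φ → χ) → χ)) = 0 → 1 = 1
~(χ → (ψ → φ)) → ((~ψ ↔ (φ → χ)) → ((χ → χ) → ((φ → χ) → χ))) = 0 → 1 = 1
(~~(~(φ → χ) → ψ) → ((φ ↔ (χ → ψ)) → ((φ → φ) → ((φ ↔ ψ) → (φ → φ))))) ↔ (~(χ → (ψ → φ)) → ((~ψ ↔ (φ → χ)) → ((χ → χ) → ((φ → χ) → χ)))) = 1 ↔ 1 = 1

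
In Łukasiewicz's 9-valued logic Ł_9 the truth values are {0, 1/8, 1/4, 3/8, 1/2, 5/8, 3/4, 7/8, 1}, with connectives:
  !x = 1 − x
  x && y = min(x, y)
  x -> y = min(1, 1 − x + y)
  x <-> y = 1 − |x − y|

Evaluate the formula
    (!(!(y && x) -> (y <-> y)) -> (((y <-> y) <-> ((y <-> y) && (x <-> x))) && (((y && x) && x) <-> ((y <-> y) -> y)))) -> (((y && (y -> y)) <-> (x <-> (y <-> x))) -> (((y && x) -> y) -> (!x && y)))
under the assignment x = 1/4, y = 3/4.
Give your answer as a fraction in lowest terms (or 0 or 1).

3/4

y && x = 3/4 && 1/4 = 1/4
!(y && x) = !1/4 = 3/4
y <-> y = 3/4 <-> 3/4 = 1
!(y && x) -> (y <-> y) = 3/4 -> 1 = 1
!(!(y && x) -> (y <-> y)) = !1 = 0
y <-> y = 3/4 <-> 3/4 = 1
y <-> y = 3/4 <-> 3/4 = 1
x <-> x = 1/4 <-> 1/4 = 1
(y <-> y) && (x <-> x) = 1 && 1 = 1
(y <-> y) <-> ((y <-> y) && (x <-> x)) = 1 <-> 1 = 1
y && x = 3/4 && 1/4 = 1/4
(y && x) && x = 1/4 && 1/4 = 1/4
y <-> y = 3/4 <-> 3/4 = 1
(y <-> y) -> y = 1 -> 3/4 = 3/4
((y && x) && x) <-> ((y <-> y) -> y) = 1/4 <-> 3/4 = 1/2
((y <-> y) <-> ((y <-> y) && (x <-> x))) && (((y && x) && x) <-> ((y <-> y) -> y)) = 1 && 1/2 = 1/2
!(!(y && x) -> (y <-> y)) -> (((y <-> y) <-> ((y <-> y) && (x <-> x))) && (((y && x) && x) <-> ((y <-> y) -> y))) = 0 -> 1/2 = 1
y -> y = 3/4 -> 3/4 = 1
y && (y -> y) = 3/4 && 1 = 3/4
y <-> x = 3/4 <-> 1/4 = 1/2
x <-> (y <-> x) = 1/4 <-> 1/2 = 3/4
(y && (y -> y)) <-> (x <-> (y <-> x)) = 3/4 <-> 3/4 = 1
y && x = 3/4 && 1/4 = 1/4
(y && x) -> y = 1/4 -> 3/4 = 1
!x = !1/4 = 3/4
!x && y = 3/4 && 3/4 = 3/4
((y && x) -> y) -> (!x && y) = 1 -> 3/4 = 3/4
((y && (y -> y)) <-> (x <-> (y <-> x))) -> (((y && x) -> y) -> (!x && y)) = 1 -> 3/4 = 3/4
(!(!(y && x) -> (y <-> y)) -> (((y <-> y) <-> ((y <-> y) && (x <-> x))) && (((y && x) && x) <-> ((y <-> y) -> y)))) -> (((y && (y -> y)) <-> (x <-> (y <-> x))) -> (((y && x) -> y) -> (!x && y))) = 1 -> 3/4 = 3/4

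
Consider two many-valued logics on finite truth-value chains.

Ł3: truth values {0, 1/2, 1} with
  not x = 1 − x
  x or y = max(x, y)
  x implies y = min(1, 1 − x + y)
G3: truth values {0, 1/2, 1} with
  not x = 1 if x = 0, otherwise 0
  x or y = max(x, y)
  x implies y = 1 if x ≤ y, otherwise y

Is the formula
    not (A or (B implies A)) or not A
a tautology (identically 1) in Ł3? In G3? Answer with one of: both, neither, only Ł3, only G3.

In Ł3: at A = 1/2, B = 0 the value is 1/2 — not a tautology.
In G3: at A = 1/2, B = 0 the value is 0 — not a tautology.

neither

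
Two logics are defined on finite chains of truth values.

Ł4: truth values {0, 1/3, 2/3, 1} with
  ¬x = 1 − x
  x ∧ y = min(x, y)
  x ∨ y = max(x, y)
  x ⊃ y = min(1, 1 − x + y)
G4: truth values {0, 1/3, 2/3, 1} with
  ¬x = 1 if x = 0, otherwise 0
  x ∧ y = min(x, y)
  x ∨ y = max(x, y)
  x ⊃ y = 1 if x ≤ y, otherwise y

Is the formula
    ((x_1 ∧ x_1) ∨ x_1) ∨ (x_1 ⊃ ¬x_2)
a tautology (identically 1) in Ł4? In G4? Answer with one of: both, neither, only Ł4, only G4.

In Ł4: at x_1 = 1/3, x_2 = 1 the value is 2/3 — not a tautology.
In G4: at x_1 = 1/3, x_2 = 1/3 the value is 1/3 — not a tautology.

neither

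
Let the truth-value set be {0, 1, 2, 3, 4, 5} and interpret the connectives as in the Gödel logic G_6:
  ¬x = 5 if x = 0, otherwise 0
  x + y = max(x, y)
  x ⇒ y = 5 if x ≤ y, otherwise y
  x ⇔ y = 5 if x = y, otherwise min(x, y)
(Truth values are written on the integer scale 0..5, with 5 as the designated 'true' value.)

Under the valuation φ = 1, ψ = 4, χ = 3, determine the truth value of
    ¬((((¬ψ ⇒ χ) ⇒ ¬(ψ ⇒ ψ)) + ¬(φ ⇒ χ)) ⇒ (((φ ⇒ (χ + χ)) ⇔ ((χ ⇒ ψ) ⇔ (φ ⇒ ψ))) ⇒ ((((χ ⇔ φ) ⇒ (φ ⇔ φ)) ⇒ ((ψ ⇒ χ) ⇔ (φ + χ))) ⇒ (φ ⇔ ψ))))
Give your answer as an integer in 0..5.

¬ψ = ¬4 = 0
¬ψ ⇒ χ = 0 ⇒ 3 = 5
ψ ⇒ ψ = 4 ⇒ 4 = 5
¬(ψ ⇒ ψ) = ¬5 = 0
(¬ψ ⇒ χ) ⇒ ¬(ψ ⇒ ψ) = 5 ⇒ 0 = 0
φ ⇒ χ = 1 ⇒ 3 = 5
¬(φ ⇒ χ) = ¬5 = 0
((¬ψ ⇒ χ) ⇒ ¬(ψ ⇒ ψ)) + ¬(φ ⇒ χ) = 0 + 0 = 0
χ + χ = 3 + 3 = 3
φ ⇒ (χ + χ) = 1 ⇒ 3 = 5
χ ⇒ ψ = 3 ⇒ 4 = 5
φ ⇒ ψ = 1 ⇒ 4 = 5
(χ ⇒ ψ) ⇔ (φ ⇒ ψ) = 5 ⇔ 5 = 5
(φ ⇒ (χ + χ)) ⇔ ((χ ⇒ ψ) ⇔ (φ ⇒ ψ)) = 5 ⇔ 5 = 5
χ ⇔ φ = 3 ⇔ 1 = 1
φ ⇔ φ = 1 ⇔ 1 = 5
(χ ⇔ φ) ⇒ (φ ⇔ φ) = 1 ⇒ 5 = 5
ψ ⇒ χ = 4 ⇒ 3 = 3
φ + χ = 1 + 3 = 3
(ψ ⇒ χ) ⇔ (φ + χ) = 3 ⇔ 3 = 5
((χ ⇔ φ) ⇒ (φ ⇔ φ)) ⇒ ((ψ ⇒ χ) ⇔ (φ + χ)) = 5 ⇒ 5 = 5
φ ⇔ ψ = 1 ⇔ 4 = 1
(((χ ⇔ φ) ⇒ (φ ⇔ φ)) ⇒ ((ψ ⇒ χ) ⇔ (φ + χ))) ⇒ (φ ⇔ ψ) = 5 ⇒ 1 = 1
((φ ⇒ (χ + χ)) ⇔ ((χ ⇒ ψ) ⇔ (φ ⇒ ψ))) ⇒ ((((χ ⇔ φ) ⇒ (φ ⇔ φ)) ⇒ ((ψ ⇒ χ) ⇔ (φ + χ))) ⇒ (φ ⇔ ψ)) = 5 ⇒ 1 = 1
(((¬ψ ⇒ χ) ⇒ ¬(ψ ⇒ ψ)) + ¬(φ ⇒ χ)) ⇒ (((φ ⇒ (χ + χ)) ⇔ ((χ ⇒ ψ) ⇔ (φ ⇒ ψ))) ⇒ ((((χ ⇔ φ) ⇒ (φ ⇔ φ)) ⇒ ((ψ ⇒ χ) ⇔ (φ + χ))) ⇒ (φ ⇔ ψ))) = 0 ⇒ 1 = 5
¬((((¬ψ ⇒ χ) ⇒ ¬(ψ ⇒ ψ)) + ¬(φ ⇒ χ)) ⇒ (((φ ⇒ (χ + χ)) ⇔ ((χ ⇒ ψ) ⇔ (φ ⇒ ψ))) ⇒ ((((χ ⇔ φ) ⇒ (φ ⇔ φ)) ⇒ ((ψ ⇒ χ) ⇔ (φ + χ))) ⇒ (φ ⇔ ψ)))) = ¬5 = 0

0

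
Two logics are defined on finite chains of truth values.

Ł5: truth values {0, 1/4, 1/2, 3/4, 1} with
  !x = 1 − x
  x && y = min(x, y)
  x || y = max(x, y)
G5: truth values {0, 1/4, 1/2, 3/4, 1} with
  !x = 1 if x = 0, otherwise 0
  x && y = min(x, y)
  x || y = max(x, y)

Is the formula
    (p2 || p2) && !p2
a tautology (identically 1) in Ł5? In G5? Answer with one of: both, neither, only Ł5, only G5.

neither

In Ł5: at p2 = 0 the value is 0 — not a tautology.
In G5: at p2 = 0 the value is 0 — not a tautology.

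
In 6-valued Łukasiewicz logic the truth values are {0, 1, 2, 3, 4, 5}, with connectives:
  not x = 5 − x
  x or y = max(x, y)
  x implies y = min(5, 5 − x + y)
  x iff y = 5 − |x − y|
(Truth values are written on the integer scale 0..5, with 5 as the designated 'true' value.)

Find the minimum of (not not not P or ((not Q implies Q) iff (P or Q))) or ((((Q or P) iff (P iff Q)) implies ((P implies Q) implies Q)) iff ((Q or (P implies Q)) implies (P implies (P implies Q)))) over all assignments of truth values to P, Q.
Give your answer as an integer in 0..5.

Take P = 2, Q = 0:
not P = not 2 = 3
not not P = not 3 = 2
not not not P = not 2 = 3
not Q = not 0 = 5
not Q implies Q = 5 implies 0 = 0
P or Q = 2 or 0 = 2
(not Q implies Q) iff (P or Q) = 0 iff 2 = 3
not not not P or ((not Q implies Q) iff (P or Q)) = 3 or 3 = 3
Q or P = 0 or 2 = 2
P iff Q = 2 iff 0 = 3
(Q or P) iff (P iff Q) = 2 iff 3 = 4
P implies Q = 2 implies 0 = 3
(P implies Q) implies Q = 3 implies 0 = 2
((Q or P) iff (P iff Q)) implies ((P implies Q) implies Q) = 4 implies 2 = 3
P implies Q = 2 implies 0 = 3
Q or (P implies Q) = 0 or 3 = 3
P implies Q = 2 implies 0 = 3
P implies (P implies Q) = 2 implies 3 = 5
(Q or (P implies Q)) implies (P implies (P implies Q)) = 3 implies 5 = 5
(((Q or P) iff (P iff Q)) implies ((P implies Q) implies Q)) iff ((Q or (P implies Q)) implies (P implies (P implies Q))) = 3 iff 5 = 3
(not not not P or ((not Q implies Q) iff (P or Q))) or ((((Q or P) iff (P iff Q)) implies ((P implies Q) implies Q)) iff ((Q or (P implies Q)) implies (P implies (P implies Q)))) = 3 or 3 = 3
No assignment yields a value below 3, so this is the minimum.

3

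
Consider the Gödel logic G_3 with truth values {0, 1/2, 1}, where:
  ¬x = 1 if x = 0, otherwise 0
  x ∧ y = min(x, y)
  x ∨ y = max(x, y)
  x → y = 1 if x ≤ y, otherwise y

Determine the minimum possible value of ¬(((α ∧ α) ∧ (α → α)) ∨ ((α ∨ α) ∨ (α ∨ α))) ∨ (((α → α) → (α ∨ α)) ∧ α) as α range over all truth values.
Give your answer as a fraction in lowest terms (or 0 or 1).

1/2

Take α = 1/2:
α ∧ α = 1/2 ∧ 1/2 = 1/2
α → α = 1/2 → 1/2 = 1
(α ∧ α) ∧ (α → α) = 1/2 ∧ 1 = 1/2
α ∨ α = 1/2 ∨ 1/2 = 1/2
α ∨ α = 1/2 ∨ 1/2 = 1/2
(α ∨ α) ∨ (α ∨ α) = 1/2 ∨ 1/2 = 1/2
((α ∧ α) ∧ (α → α)) ∨ ((α ∨ α) ∨ (α ∨ α)) = 1/2 ∨ 1/2 = 1/2
¬(((α ∧ α) ∧ (α → α)) ∨ ((α ∨ α) ∨ (α ∨ α))) = ¬1/2 = 0
α → α = 1/2 → 1/2 = 1
α ∨ α = 1/2 ∨ 1/2 = 1/2
(α → α) → (α ∨ α) = 1 → 1/2 = 1/2
((α → α) → (α ∨ α)) ∧ α = 1/2 ∧ 1/2 = 1/2
¬(((α ∧ α) ∧ (α → α)) ∨ ((α ∨ α) ∨ (α ∨ α))) ∨ (((α → α) → (α ∨ α)) ∧ α) = 0 ∨ 1/2 = 1/2
No assignment yields a value below 1/2, so this is the minimum.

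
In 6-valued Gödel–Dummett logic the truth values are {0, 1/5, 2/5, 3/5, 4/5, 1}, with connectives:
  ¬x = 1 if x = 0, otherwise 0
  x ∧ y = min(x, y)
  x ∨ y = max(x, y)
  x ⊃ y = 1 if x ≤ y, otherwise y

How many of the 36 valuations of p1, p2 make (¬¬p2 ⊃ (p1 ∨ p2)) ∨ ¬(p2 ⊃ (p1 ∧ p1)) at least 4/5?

27

value 1: 20 assignments (counts)
value 4/5: 7 assignments (counts)
value 3/5: 5 assignments
value 2/5: 3 assignments
value 1/5: 1 assignment
So 27 of the 36 assignments meet the threshold.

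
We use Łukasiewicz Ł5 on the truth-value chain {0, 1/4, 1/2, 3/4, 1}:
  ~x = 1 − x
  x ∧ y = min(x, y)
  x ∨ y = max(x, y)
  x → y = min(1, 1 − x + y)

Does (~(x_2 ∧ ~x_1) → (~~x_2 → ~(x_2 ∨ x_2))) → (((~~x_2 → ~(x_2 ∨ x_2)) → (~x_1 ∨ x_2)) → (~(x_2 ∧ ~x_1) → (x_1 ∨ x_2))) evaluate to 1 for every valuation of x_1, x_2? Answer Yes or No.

No

Counterexample: take x_1 = 0, x_2 = 0.
~x_1 = ~0 = 1
x_2 ∧ ~x_1 = 0 ∧ 1 = 0
~(x_2 ∧ ~x_1) = ~0 = 1
~x_2 = ~0 = 1
~~x_2 = ~1 = 0
x_2 ∨ x_2 = 0 ∨ 0 = 0
~(x_2 ∨ x_2) = ~0 = 1
~~x_2 → ~(x_2 ∨ x_2) = 0 → 1 = 1
~(x_2 ∧ ~x_1) → (~~x_2 → ~(x_2 ∨ x_2)) = 1 → 1 = 1
~x_2 = ~0 = 1
~~x_2 = ~1 = 0
x_2 ∨ x_2 = 0 ∨ 0 = 0
~(x_2 ∨ x_2) = ~0 = 1
~~x_2 → ~(x_2 ∨ x_2) = 0 → 1 = 1
~x_1 = ~0 = 1
~x_1 ∨ x_2 = 1 ∨ 0 = 1
(~~x_2 → ~(x_2 ∨ x_2)) → (~x_1 ∨ x_2) = 1 → 1 = 1
~x_1 = ~0 = 1
x_2 ∧ ~x_1 = 0 ∧ 1 = 0
~(x_2 ∧ ~x_1) = ~0 = 1
x_1 ∨ x_2 = 0 ∨ 0 = 0
~(x_2 ∧ ~x_1) → (x_1 ∨ x_2) = 1 → 0 = 0
((~~x_2 → ~(x_2 ∨ x_2)) → (~x_1 ∨ x_2)) → (~(x_2 ∧ ~x_1) → (x_1 ∨ x_2)) = 1 → 0 = 0
(~(x_2 ∧ ~x_1) → (~~x_2 → ~(x_2 ∨ x_2))) → (((~~x_2 → ~(x_2 ∨ x_2)) → (~x_1 ∨ x_2)) → (~(x_2 ∧ ~x_1) → (x_1 ∨ x_2))) = 1 → 0 = 0
This gives 0 ≠ 1.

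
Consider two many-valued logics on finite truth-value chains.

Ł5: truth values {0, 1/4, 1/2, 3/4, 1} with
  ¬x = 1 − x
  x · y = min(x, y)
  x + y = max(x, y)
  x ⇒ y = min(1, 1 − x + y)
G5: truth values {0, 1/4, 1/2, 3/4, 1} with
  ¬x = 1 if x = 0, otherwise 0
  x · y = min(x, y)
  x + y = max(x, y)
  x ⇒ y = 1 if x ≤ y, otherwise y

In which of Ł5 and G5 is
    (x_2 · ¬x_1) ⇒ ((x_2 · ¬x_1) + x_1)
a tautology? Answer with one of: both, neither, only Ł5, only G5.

both

In Ł5: every assignment gives 1 — tautology.
In G5: every assignment gives 1 — tautology.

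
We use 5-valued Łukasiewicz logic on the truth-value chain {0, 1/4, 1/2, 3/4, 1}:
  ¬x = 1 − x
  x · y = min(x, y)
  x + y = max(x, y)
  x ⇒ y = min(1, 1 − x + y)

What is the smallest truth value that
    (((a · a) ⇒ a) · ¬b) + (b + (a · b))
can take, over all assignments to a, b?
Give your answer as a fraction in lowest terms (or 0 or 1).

Take a = 0, b = 1/2:
a · a = 0 · 0 = 0
(a · a) ⇒ a = 0 ⇒ 0 = 1
¬b = ¬1/2 = 1/2
((a · a) ⇒ a) · ¬b = 1 · 1/2 = 1/2
a · b = 0 · 1/2 = 0
b + (a · b) = 1/2 + 0 = 1/2
(((a · a) ⇒ a) · ¬b) + (b + (a · b)) = 1/2 + 1/2 = 1/2
No assignment yields a value below 1/2, so this is the minimum.

1/2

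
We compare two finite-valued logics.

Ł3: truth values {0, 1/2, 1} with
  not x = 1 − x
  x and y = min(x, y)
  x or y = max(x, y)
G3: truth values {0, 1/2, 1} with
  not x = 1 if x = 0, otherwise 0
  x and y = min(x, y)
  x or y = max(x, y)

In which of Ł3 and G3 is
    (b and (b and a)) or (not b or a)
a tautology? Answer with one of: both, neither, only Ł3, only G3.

neither

In Ł3: at a = 0, b = 1/2 the value is 1/2 — not a tautology.
In G3: at a = 0, b = 1/2 the value is 0 — not a tautology.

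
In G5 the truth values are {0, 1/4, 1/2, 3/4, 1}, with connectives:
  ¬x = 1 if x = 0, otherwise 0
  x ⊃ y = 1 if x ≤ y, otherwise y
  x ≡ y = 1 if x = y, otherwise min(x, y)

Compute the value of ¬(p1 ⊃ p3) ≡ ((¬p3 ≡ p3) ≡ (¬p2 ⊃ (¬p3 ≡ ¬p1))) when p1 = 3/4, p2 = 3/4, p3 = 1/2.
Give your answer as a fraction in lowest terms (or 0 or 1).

1

p1 ⊃ p3 = 3/4 ⊃ 1/2 = 1/2
¬(p1 ⊃ p3) = ¬1/2 = 0
¬p3 = ¬1/2 = 0
¬p3 ≡ p3 = 0 ≡ 1/2 = 0
¬p2 = ¬3/4 = 0
¬p3 = ¬1/2 = 0
¬p1 = ¬3/4 = 0
¬p3 ≡ ¬p1 = 0 ≡ 0 = 1
¬p2 ⊃ (¬p3 ≡ ¬p1) = 0 ⊃ 1 = 1
(¬p3 ≡ p3) ≡ (¬p2 ⊃ (¬p3 ≡ ¬p1)) = 0 ≡ 1 = 0
¬(p1 ⊃ p3) ≡ ((¬p3 ≡ p3) ≡ (¬p2 ⊃ (¬p3 ≡ ¬p1))) = 0 ≡ 0 = 1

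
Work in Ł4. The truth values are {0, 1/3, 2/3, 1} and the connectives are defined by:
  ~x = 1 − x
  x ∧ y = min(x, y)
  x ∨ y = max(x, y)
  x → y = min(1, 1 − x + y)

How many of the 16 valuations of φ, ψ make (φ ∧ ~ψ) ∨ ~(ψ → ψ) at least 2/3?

φ = 0, ψ = 0 ↦ 0  <
φ = 0, ψ = 1/3 ↦ 0  <
φ = 0, ψ = 2/3 ↦ 0  <
φ = 0, ψ = 1 ↦ 0  <
φ = 1/3, ψ = 0 ↦ 1/3  <
φ = 1/3, ψ = 1/3 ↦ 1/3  <
φ = 1/3, ψ = 2/3 ↦ 1/3  <
φ = 1/3, ψ = 1 ↦ 0  <
φ = 2/3, ψ = 0 ↦ 2/3  ≥
φ = 2/3, ψ = 1/3 ↦ 2/3  ≥
φ = 2/3, ψ = 2/3 ↦ 1/3  <
φ = 2/3, ψ = 1 ↦ 0  <
φ = 1, ψ = 0 ↦ 1  ≥
φ = 1, ψ = 1/3 ↦ 2/3  ≥
φ = 1, ψ = 2/3 ↦ 1/3  <
φ = 1, ψ = 1 ↦ 0  <
So 4 of the 16 assignments meet the threshold.

4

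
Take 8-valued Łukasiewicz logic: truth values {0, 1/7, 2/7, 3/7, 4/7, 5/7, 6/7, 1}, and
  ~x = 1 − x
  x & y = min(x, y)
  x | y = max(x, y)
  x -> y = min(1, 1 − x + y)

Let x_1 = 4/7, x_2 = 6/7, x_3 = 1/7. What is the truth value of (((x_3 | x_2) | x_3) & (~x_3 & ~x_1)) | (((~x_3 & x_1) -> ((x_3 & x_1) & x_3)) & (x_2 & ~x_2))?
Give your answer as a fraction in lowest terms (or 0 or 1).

3/7

x_3 | x_2 = 1/7 | 6/7 = 6/7
(x_3 | x_2) | x_3 = 6/7 | 1/7 = 6/7
~x_3 = ~1/7 = 6/7
~x_1 = ~4/7 = 3/7
~x_3 & ~x_1 = 6/7 & 3/7 = 3/7
((x_3 | x_2) | x_3) & (~x_3 & ~x_1) = 6/7 & 3/7 = 3/7
~x_3 = ~1/7 = 6/7
~x_3 & x_1 = 6/7 & 4/7 = 4/7
x_3 & x_1 = 1/7 & 4/7 = 1/7
(x_3 & x_1) & x_3 = 1/7 & 1/7 = 1/7
(~x_3 & x_1) -> ((x_3 & x_1) & x_3) = 4/7 -> 1/7 = 4/7
~x_2 = ~6/7 = 1/7
x_2 & ~x_2 = 6/7 & 1/7 = 1/7
((~x_3 & x_1) -> ((x_3 & x_1) & x_3)) & (x_2 & ~x_2) = 4/7 & 1/7 = 1/7
(((x_3 | x_2) | x_3) & (~x_3 & ~x_1)) | (((~x_3 & x_1) -> ((x_3 & x_1) & x_3)) & (x_2 & ~x_2)) = 3/7 | 1/7 = 3/7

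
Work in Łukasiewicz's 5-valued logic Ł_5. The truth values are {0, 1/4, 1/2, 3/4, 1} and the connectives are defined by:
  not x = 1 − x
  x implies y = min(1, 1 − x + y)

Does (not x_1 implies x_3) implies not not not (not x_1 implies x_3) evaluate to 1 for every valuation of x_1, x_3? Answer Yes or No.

Counterexample: take x_1 = 0, x_3 = 3/4.
not x_1 = not 0 = 1
not x_1 implies x_3 = 1 implies 3/4 = 3/4
not x_1 = not 0 = 1
not x_1 implies x_3 = 1 implies 3/4 = 3/4
not (not x_1 implies x_3) = not 3/4 = 1/4
not not (not x_1 implies x_3) = not 1/4 = 3/4
not not not (not x_1 implies x_3) = not 3/4 = 1/4
(not x_1 implies x_3) implies not not not (not x_1 implies x_3) = 3/4 implies 1/4 = 1/2
This gives 1/2 ≠ 1.

No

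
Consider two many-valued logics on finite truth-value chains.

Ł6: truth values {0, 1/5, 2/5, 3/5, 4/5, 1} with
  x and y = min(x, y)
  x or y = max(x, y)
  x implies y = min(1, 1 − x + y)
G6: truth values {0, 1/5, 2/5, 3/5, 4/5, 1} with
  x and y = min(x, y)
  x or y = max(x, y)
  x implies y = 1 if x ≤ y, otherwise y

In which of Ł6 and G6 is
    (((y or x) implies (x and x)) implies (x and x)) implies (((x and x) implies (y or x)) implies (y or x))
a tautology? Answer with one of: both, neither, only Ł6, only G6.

In Ł6: every assignment gives 1 — tautology.
In G6: at x = 0, y = 1/5 the value is 1/5 — not a tautology.

only Ł6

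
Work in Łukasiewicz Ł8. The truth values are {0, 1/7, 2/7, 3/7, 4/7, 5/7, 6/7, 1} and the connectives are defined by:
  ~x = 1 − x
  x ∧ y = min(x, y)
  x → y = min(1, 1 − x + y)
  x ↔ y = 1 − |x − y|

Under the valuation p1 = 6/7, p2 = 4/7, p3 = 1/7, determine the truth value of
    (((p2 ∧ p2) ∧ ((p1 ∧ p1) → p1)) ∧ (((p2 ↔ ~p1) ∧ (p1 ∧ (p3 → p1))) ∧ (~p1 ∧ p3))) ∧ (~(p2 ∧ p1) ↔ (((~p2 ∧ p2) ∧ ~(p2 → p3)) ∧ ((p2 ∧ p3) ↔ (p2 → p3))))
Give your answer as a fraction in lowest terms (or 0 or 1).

p2 ∧ p2 = 4/7 ∧ 4/7 = 4/7
p1 ∧ p1 = 6/7 ∧ 6/7 = 6/7
(p1 ∧ p1) → p1 = 6/7 → 6/7 = 1
(p2 ∧ p2) ∧ ((p1 ∧ p1) → p1) = 4/7 ∧ 1 = 4/7
~p1 = ~6/7 = 1/7
p2 ↔ ~p1 = 4/7 ↔ 1/7 = 4/7
p3 → p1 = 1/7 → 6/7 = 1
p1 ∧ (p3 → p1) = 6/7 ∧ 1 = 6/7
(p2 ↔ ~p1) ∧ (p1 ∧ (p3 → p1)) = 4/7 ∧ 6/7 = 4/7
~p1 = ~6/7 = 1/7
~p1 ∧ p3 = 1/7 ∧ 1/7 = 1/7
((p2 ↔ ~p1) ∧ (p1 ∧ (p3 → p1))) ∧ (~p1 ∧ p3) = 4/7 ∧ 1/7 = 1/7
((p2 ∧ p2) ∧ ((p1 ∧ p1) → p1)) ∧ (((p2 ↔ ~p1) ∧ (p1 ∧ (p3 → p1))) ∧ (~p1 ∧ p3)) = 4/7 ∧ 1/7 = 1/7
p2 ∧ p1 = 4/7 ∧ 6/7 = 4/7
~(p2 ∧ p1) = ~4/7 = 3/7
~p2 = ~4/7 = 3/7
~p2 ∧ p2 = 3/7 ∧ 4/7 = 3/7
p2 → p3 = 4/7 → 1/7 = 4/7
~(p2 → p3) = ~4/7 = 3/7
(~p2 ∧ p2) ∧ ~(p2 → p3) = 3/7 ∧ 3/7 = 3/7
p2 ∧ p3 = 4/7 ∧ 1/7 = 1/7
p2 → p3 = 4/7 → 1/7 = 4/7
(p2 ∧ p3) ↔ (p2 → p3) = 1/7 ↔ 4/7 = 4/7
((~p2 ∧ p2) ∧ ~(p2 → p3)) ∧ ((p2 ∧ p3) ↔ (p2 → p3)) = 3/7 ∧ 4/7 = 3/7
~(p2 ∧ p1) ↔ (((~p2 ∧ p2) ∧ ~(p2 → p3)) ∧ ((p2 ∧ p3) ↔ (p2 → p3))) = 3/7 ↔ 3/7 = 1
(((p2 ∧ p2) ∧ ((p1 ∧ p1) → p1)) ∧ (((p2 ↔ ~p1) ∧ (p1 ∧ (p3 → p1))) ∧ (~p1 ∧ p3))) ∧ (~(p2 ∧ p1) ↔ (((~p2 ∧ p2) ∧ ~(p2 → p3)) ∧ ((p2 ∧ p3) ↔ (p2 → p3)))) = 1/7 ∧ 1 = 1/7

1/7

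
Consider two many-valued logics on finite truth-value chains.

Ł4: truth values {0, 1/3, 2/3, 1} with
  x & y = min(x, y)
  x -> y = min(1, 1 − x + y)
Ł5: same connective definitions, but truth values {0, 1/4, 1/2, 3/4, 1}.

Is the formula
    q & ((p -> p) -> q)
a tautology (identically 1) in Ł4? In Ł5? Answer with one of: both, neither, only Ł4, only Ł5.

In Ł4: at p = 0, q = 0 the value is 0 — not a tautology.
In Ł5: at p = 0, q = 0 the value is 0 — not a tautology.

neither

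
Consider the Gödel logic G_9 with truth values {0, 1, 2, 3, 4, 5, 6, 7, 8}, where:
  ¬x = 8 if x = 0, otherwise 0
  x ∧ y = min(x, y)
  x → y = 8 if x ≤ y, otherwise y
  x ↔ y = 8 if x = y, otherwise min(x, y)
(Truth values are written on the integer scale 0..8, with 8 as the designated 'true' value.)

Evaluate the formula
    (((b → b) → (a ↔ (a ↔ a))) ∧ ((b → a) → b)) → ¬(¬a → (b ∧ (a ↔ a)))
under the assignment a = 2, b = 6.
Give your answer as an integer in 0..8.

0

b → b = 6 → 6 = 8
a ↔ a = 2 ↔ 2 = 8
a ↔ (a ↔ a) = 2 ↔ 8 = 2
(b → b) → (a ↔ (a ↔ a)) = 8 → 2 = 2
b → a = 6 → 2 = 2
(b → a) → b = 2 → 6 = 8
((b → b) → (a ↔ (a ↔ a))) ∧ ((b → a) → b) = 2 ∧ 8 = 2
¬a = ¬2 = 0
a ↔ a = 2 ↔ 2 = 8
b ∧ (a ↔ a) = 6 ∧ 8 = 6
¬a → (b ∧ (a ↔ a)) = 0 → 6 = 8
¬(¬a → (b ∧ (a ↔ a))) = ¬8 = 0
(((b → b) → (a ↔ (a ↔ a))) ∧ ((b → a) → b)) → ¬(¬a → (b ∧ (a ↔ a))) = 2 → 0 = 0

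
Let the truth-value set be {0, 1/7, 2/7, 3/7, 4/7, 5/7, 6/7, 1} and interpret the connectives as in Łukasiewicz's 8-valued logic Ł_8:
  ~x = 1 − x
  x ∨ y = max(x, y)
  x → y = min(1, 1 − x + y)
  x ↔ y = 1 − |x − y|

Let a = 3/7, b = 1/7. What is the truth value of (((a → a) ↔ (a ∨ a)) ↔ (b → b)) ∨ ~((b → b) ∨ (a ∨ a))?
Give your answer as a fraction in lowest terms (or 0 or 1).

a → a = 3/7 → 3/7 = 1
a ∨ a = 3/7 ∨ 3/7 = 3/7
(a → a) ↔ (a ∨ a) = 1 ↔ 3/7 = 3/7
b → b = 1/7 → 1/7 = 1
((a → a) ↔ (a ∨ a)) ↔ (b → b) = 3/7 ↔ 1 = 3/7
b → b = 1/7 → 1/7 = 1
a ∨ a = 3/7 ∨ 3/7 = 3/7
(b → b) ∨ (a ∨ a) = 1 ∨ 3/7 = 1
~((b → b) ∨ (a ∨ a)) = ~1 = 0
(((a → a) ↔ (a ∨ a)) ↔ (b → b)) ∨ ~((b → b) ∨ (a ∨ a)) = 3/7 ∨ 0 = 3/7

3/7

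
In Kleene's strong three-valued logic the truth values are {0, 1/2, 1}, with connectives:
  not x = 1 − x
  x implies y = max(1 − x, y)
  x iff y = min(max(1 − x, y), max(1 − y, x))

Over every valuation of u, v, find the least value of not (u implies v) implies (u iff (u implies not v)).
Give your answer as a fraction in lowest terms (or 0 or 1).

1/2

Take u = 1/2, v = 0:
u implies v = 1/2 implies 0 = 1/2
not (u implies v) = not 1/2 = 1/2
not v = not 0 = 1
u implies not v = 1/2 implies 1 = 1
u iff (u implies not v) = 1/2 iff 1 = 1/2
not (u implies v) implies (u iff (u implies not v)) = 1/2 implies 1/2 = 1/2
No assignment yields a value below 1/2, so this is the minimum.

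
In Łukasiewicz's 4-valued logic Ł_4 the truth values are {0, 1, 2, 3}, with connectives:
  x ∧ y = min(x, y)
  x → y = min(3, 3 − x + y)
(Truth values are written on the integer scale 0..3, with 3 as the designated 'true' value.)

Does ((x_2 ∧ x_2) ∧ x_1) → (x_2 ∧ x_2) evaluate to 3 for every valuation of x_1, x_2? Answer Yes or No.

Yes

x_1 = 0, x_2 = 0 ↦ 3
x_1 = 0, x_2 = 1 ↦ 3
x_1 = 0, x_2 = 2 ↦ 3
x_1 = 0, x_2 = 3 ↦ 3
x_1 = 1, x_2 = 0 ↦ 3
x_1 = 1, x_2 = 1 ↦ 3
x_1 = 1, x_2 = 2 ↦ 3
x_1 = 1, x_2 = 3 ↦ 3
x_1 = 2, x_2 = 0 ↦ 3
x_1 = 2, x_2 = 1 ↦ 3
x_1 = 2, x_2 = 2 ↦ 3
x_1 = 2, x_2 = 3 ↦ 3
x_1 = 3, x_2 = 0 ↦ 3
x_1 = 3, x_2 = 1 ↦ 3
x_1 = 3, x_2 = 2 ↦ 3
x_1 = 3, x_2 = 3 ↦ 3
Every assignment gives a value ≥ 3.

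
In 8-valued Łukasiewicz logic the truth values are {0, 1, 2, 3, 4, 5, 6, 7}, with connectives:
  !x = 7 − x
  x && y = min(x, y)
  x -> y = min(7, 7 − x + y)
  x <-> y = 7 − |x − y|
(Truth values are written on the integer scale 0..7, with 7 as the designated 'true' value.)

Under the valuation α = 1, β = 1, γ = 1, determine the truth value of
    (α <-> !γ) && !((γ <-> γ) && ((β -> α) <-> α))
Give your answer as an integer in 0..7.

!γ = !1 = 6
α <-> !γ = 1 <-> 6 = 2
γ <-> γ = 1 <-> 1 = 7
β -> α = 1 -> 1 = 7
(β -> α) <-> α = 7 <-> 1 = 1
(γ <-> γ) && ((β -> α) <-> α) = 7 && 1 = 1
!((γ <-> γ) && ((β -> α) <-> α)) = !1 = 6
(α <-> !γ) && !((γ <-> γ) && ((β -> α) <-> α)) = 2 && 6 = 2

2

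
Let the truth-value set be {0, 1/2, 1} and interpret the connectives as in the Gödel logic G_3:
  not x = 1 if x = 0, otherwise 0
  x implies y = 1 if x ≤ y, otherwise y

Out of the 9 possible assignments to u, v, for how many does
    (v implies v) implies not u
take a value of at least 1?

3

u = 0, v = 0 ↦ 1  ≥
u = 0, v = 1/2 ↦ 1  ≥
u = 0, v = 1 ↦ 1  ≥
u = 1/2, v = 0 ↦ 0  <
u = 1/2, v = 1/2 ↦ 0  <
u = 1/2, v = 1 ↦ 0  <
u = 1, v = 0 ↦ 0  <
u = 1, v = 1/2 ↦ 0  <
u = 1, v = 1 ↦ 0  <
So 3 of the 9 assignments meet the threshold.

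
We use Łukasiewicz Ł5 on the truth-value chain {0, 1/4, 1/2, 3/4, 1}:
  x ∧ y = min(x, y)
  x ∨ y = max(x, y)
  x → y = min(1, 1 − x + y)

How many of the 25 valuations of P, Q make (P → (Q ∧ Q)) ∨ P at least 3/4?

24

value 1: 19 assignments (counts)
value 3/4: 5 assignments (counts)
value 1/2: 1 assignment
So 24 of the 25 assignments meet the threshold.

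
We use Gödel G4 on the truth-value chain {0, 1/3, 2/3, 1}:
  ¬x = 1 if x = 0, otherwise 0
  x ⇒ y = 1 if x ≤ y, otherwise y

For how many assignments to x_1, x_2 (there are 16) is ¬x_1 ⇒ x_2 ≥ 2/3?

14

x_1 = 0, x_2 = 0 ↦ 0  <
x_1 = 0, x_2 = 1/3 ↦ 1/3  <
x_1 = 0, x_2 = 2/3 ↦ 2/3  ≥
x_1 = 0, x_2 = 1 ↦ 1  ≥
x_1 = 1/3, x_2 = 0 ↦ 1  ≥
x_1 = 1/3, x_2 = 1/3 ↦ 1  ≥
x_1 = 1/3, x_2 = 2/3 ↦ 1  ≥
x_1 = 1/3, x_2 = 1 ↦ 1  ≥
x_1 = 2/3, x_2 = 0 ↦ 1  ≥
x_1 = 2/3, x_2 = 1/3 ↦ 1  ≥
x_1 = 2/3, x_2 = 2/3 ↦ 1  ≥
x_1 = 2/3, x_2 = 1 ↦ 1  ≥
x_1 = 1, x_2 = 0 ↦ 1  ≥
x_1 = 1, x_2 = 1/3 ↦ 1  ≥
x_1 = 1, x_2 = 2/3 ↦ 1  ≥
x_1 = 1, x_2 = 1 ↦ 1  ≥
So 14 of the 16 assignments meet the threshold.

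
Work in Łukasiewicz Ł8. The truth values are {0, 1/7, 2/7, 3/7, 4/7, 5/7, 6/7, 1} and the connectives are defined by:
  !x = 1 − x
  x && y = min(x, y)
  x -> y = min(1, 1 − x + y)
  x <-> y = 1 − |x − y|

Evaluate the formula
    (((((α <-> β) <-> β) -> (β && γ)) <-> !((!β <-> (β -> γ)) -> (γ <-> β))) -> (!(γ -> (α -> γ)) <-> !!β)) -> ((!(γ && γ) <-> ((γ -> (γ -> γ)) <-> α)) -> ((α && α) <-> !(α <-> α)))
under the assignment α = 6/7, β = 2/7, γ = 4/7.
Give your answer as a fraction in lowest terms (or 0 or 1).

α <-> β = 6/7 <-> 2/7 = 3/7
(α <-> β) <-> β = 3/7 <-> 2/7 = 6/7
β && γ = 2/7 && 4/7 = 2/7
((α <-> β) <-> β) -> (β && γ) = 6/7 -> 2/7 = 3/7
!β = !2/7 = 5/7
β -> γ = 2/7 -> 4/7 = 1
!β <-> (β -> γ) = 5/7 <-> 1 = 5/7
γ <-> β = 4/7 <-> 2/7 = 5/7
(!β <-> (β -> γ)) -> (γ <-> β) = 5/7 -> 5/7 = 1
!((!β <-> (β -> γ)) -> (γ <-> β)) = !1 = 0
(((α <-> β) <-> β) -> (β && γ)) <-> !((!β <-> (β -> γ)) -> (γ <-> β)) = 3/7 <-> 0 = 4/7
α -> γ = 6/7 -> 4/7 = 5/7
γ -> (α -> γ) = 4/7 -> 5/7 = 1
!(γ -> (α -> γ)) = !1 = 0
!β = !2/7 = 5/7
!!β = !5/7 = 2/7
!(γ -> (α -> γ)) <-> !!β = 0 <-> 2/7 = 5/7
((((α <-> β) <-> β) -> (β && γ)) <-> !((!β <-> (β -> γ)) -> (γ <-> β))) -> (!(γ -> (α -> γ)) <-> !!β) = 4/7 -> 5/7 = 1
γ && γ = 4/7 && 4/7 = 4/7
!(γ && γ) = !4/7 = 3/7
γ -> γ = 4/7 -> 4/7 = 1
γ -> (γ -> γ) = 4/7 -> 1 = 1
(γ -> (γ -> γ)) <-> α = 1 <-> 6/7 = 6/7
!(γ && γ) <-> ((γ -> (γ -> γ)) <-> α) = 3/7 <-> 6/7 = 4/7
α && α = 6/7 && 6/7 = 6/7
α <-> α = 6/7 <-> 6/7 = 1
!(α <-> α) = !1 = 0
(α && α) <-> !(α <-> α) = 6/7 <-> 0 = 1/7
(!(γ && γ) <-> ((γ -> (γ -> γ)) <-> α)) -> ((α && α) <-> !(α <-> α)) = 4/7 -> 1/7 = 4/7
(((((α <-> β) <-> β) -> (β && γ)) <-> !((!β <-> (β -> γ)) -> (γ <-> β))) -> (!(γ -> (α -> γ)) <-> !!β)) -> ((!(γ && γ) <-> ((γ -> (γ -> γ)) <-> α)) -> ((α && α) <-> !(α <-> α))) = 1 -> 4/7 = 4/7

4/7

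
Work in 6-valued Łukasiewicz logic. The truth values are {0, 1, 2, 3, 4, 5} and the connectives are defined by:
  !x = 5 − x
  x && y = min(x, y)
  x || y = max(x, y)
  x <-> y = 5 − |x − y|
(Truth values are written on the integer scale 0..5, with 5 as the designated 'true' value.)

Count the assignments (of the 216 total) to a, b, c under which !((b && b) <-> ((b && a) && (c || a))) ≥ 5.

6

value 5: 6 assignments (counts)
value 4: 12 assignments
value 3: 18 assignments
value 2: 24 assignments
value 1: 30 assignments
value 0: 126 assignments
So 6 of the 216 assignments meet the threshold.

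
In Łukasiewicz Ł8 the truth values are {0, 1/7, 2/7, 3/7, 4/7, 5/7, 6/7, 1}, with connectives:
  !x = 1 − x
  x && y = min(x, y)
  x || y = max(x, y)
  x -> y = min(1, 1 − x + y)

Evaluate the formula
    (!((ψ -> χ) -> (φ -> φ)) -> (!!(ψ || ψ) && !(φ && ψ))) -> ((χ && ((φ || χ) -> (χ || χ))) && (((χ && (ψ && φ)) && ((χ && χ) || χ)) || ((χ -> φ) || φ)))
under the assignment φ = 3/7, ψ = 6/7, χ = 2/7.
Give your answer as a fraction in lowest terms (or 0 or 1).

ψ -> χ = 6/7 -> 2/7 = 3/7
φ -> φ = 3/7 -> 3/7 = 1
(ψ -> χ) -> (φ -> φ) = 3/7 -> 1 = 1
!((ψ -> χ) -> (φ -> φ)) = !1 = 0
ψ || ψ = 6/7 || 6/7 = 6/7
!(ψ || ψ) = !6/7 = 1/7
!!(ψ || ψ) = !1/7 = 6/7
φ && ψ = 3/7 && 6/7 = 3/7
!(φ && ψ) = !3/7 = 4/7
!!(ψ || ψ) && !(φ && ψ) = 6/7 && 4/7 = 4/7
!((ψ -> χ) -> (φ -> φ)) -> (!!(ψ || ψ) && !(φ && ψ)) = 0 -> 4/7 = 1
φ || χ = 3/7 || 2/7 = 3/7
χ || χ = 2/7 || 2/7 = 2/7
(φ || χ) -> (χ || χ) = 3/7 -> 2/7 = 6/7
χ && ((φ || χ) -> (χ || χ)) = 2/7 && 6/7 = 2/7
ψ && φ = 6/7 && 3/7 = 3/7
χ && (ψ && φ) = 2/7 && 3/7 = 2/7
χ && χ = 2/7 && 2/7 = 2/7
(χ && χ) || χ = 2/7 || 2/7 = 2/7
(χ && (ψ && φ)) && ((χ && χ) || χ) = 2/7 && 2/7 = 2/7
χ -> φ = 2/7 -> 3/7 = 1
(χ -> φ) || φ = 1 || 3/7 = 1
((χ && (ψ && φ)) && ((χ && χ) || χ)) || ((χ -> φ) || φ) = 2/7 || 1 = 1
(χ && ((φ || χ) -> (χ || χ))) && (((χ && (ψ && φ)) && ((χ && χ) || χ)) || ((χ -> φ) || φ)) = 2/7 && 1 = 2/7
(!((ψ -> χ) -> (φ -> φ)) -> (!!(ψ || ψ) && !(φ && ψ))) -> ((χ && ((φ || χ) -> (χ || χ))) && (((χ && (ψ && φ)) && ((χ && χ) || χ)) || ((χ -> φ) || φ))) = 1 -> 2/7 = 2/7

2/7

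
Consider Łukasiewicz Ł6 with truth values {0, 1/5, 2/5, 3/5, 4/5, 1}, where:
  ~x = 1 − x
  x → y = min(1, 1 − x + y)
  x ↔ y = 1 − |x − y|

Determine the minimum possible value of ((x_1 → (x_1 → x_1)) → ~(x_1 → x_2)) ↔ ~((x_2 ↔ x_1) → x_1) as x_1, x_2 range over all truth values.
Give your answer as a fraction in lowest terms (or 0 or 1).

0

Take x_1 = 0, x_2 = 0:
x_1 → x_1 = 0 → 0 = 1
x_1 → (x_1 → x_1) = 0 → 1 = 1
x_1 → x_2 = 0 → 0 = 1
~(x_1 → x_2) = ~1 = 0
(x_1 → (x_1 → x_1)) → ~(x_1 → x_2) = 1 → 0 = 0
x_2 ↔ x_1 = 0 ↔ 0 = 1
(x_2 ↔ x_1) → x_1 = 1 → 0 = 0
~((x_2 ↔ x_1) → x_1) = ~0 = 1
((x_1 → (x_1 → x_1)) → ~(x_1 → x_2)) ↔ ~((x_2 ↔ x_1) → x_1) = 0 ↔ 1 = 0
No assignment yields a value below 0, so this is the minimum.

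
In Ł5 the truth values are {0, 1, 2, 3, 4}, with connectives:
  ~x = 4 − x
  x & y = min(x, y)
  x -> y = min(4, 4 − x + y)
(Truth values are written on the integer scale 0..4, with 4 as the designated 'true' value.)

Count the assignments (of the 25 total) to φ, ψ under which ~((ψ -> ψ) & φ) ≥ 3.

value 4: 5 assignments (counts)
value 3: 5 assignments (counts)
value 2: 5 assignments
value 1: 5 assignments
value 0: 5 assignments
So 10 of the 25 assignments meet the threshold.

10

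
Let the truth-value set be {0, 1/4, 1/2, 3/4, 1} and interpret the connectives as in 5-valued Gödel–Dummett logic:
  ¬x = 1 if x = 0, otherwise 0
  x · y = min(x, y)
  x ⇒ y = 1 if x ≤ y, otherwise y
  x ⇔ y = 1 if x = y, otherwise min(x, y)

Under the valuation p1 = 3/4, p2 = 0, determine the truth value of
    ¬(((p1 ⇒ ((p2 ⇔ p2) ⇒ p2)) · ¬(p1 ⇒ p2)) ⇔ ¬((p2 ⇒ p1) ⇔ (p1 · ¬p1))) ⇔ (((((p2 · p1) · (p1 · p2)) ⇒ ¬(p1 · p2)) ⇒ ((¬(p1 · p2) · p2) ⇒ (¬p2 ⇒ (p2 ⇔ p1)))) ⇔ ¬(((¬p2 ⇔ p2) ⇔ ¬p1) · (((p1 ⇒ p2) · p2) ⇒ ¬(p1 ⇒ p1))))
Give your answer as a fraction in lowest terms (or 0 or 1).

p2 ⇔ p2 = 0 ⇔ 0 = 1
(p2 ⇔ p2) ⇒ p2 = 1 ⇒ 0 = 0
p1 ⇒ ((p2 ⇔ p2) ⇒ p2) = 3/4 ⇒ 0 = 0
p1 ⇒ p2 = 3/4 ⇒ 0 = 0
¬(p1 ⇒ p2) = ¬0 = 1
(p1 ⇒ ((p2 ⇔ p2) ⇒ p2)) · ¬(p1 ⇒ p2) = 0 · 1 = 0
p2 ⇒ p1 = 0 ⇒ 3/4 = 1
¬p1 = ¬3/4 = 0
p1 · ¬p1 = 3/4 · 0 = 0
(p2 ⇒ p1) ⇔ (p1 · ¬p1) = 1 ⇔ 0 = 0
¬((p2 ⇒ p1) ⇔ (p1 · ¬p1)) = ¬0 = 1
((p1 ⇒ ((p2 ⇔ p2) ⇒ p2)) · ¬(p1 ⇒ p2)) ⇔ ¬((p2 ⇒ p1) ⇔ (p1 · ¬p1)) = 0 ⇔ 1 = 0
¬(((p1 ⇒ ((p2 ⇔ p2) ⇒ p2)) · ¬(p1 ⇒ p2)) ⇔ ¬((p2 ⇒ p1) ⇔ (p1 · ¬p1))) = ¬0 = 1
p2 · p1 = 0 · 3/4 = 0
p1 · p2 = 3/4 · 0 = 0
(p2 · p1) · (p1 · p2) = 0 · 0 = 0
p1 · p2 = 3/4 · 0 = 0
¬(p1 · p2) = ¬0 = 1
((p2 · p1) · (p1 · p2)) ⇒ ¬(p1 · p2) = 0 ⇒ 1 = 1
p1 · p2 = 3/4 · 0 = 0
¬(p1 · p2) = ¬0 = 1
¬(p1 · p2) · p2 = 1 · 0 = 0
¬p2 = ¬0 = 1
p2 ⇔ p1 = 0 ⇔ 3/4 = 0
¬p2 ⇒ (p2 ⇔ p1) = 1 ⇒ 0 = 0
(¬(p1 · p2) · p2) ⇒ (¬p2 ⇒ (p2 ⇔ p1)) = 0 ⇒ 0 = 1
(((p2 · p1) · (p1 · p2)) ⇒ ¬(p1 · p2)) ⇒ ((¬(p1 · p2) · p2) ⇒ (¬p2 ⇒ (p2 ⇔ p1))) = 1 ⇒ 1 = 1
¬p2 = ¬0 = 1
¬p2 ⇔ p2 = 1 ⇔ 0 = 0
¬p1 = ¬3/4 = 0
(¬p2 ⇔ p2) ⇔ ¬p1 = 0 ⇔ 0 = 1
p1 ⇒ p2 = 3/4 ⇒ 0 = 0
(p1 ⇒ p2) · p2 = 0 · 0 = 0
p1 ⇒ p1 = 3/4 ⇒ 3/4 = 1
¬(p1 ⇒ p1) = ¬1 = 0
((p1 ⇒ p2) · p2) ⇒ ¬(p1 ⇒ p1) = 0 ⇒ 0 = 1
((¬p2 ⇔ p2) ⇔ ¬p1) · (((p1 ⇒ p2) · p2) ⇒ ¬(p1 ⇒ p1)) = 1 · 1 = 1
¬(((¬p2 ⇔ p2) ⇔ ¬p1) · (((p1 ⇒ p2) · p2) ⇒ ¬(p1 ⇒ p1))) = ¬1 = 0
((((p2 · p1) · (p1 · p2)) ⇒ ¬(p1 · p2)) ⇒ ((¬(p1 · p2) · p2) ⇒ (¬p2 ⇒ (p2 ⇔ p1)))) ⇔ ¬(((¬p2 ⇔ p2) ⇔ ¬p1) · (((p1 ⇒ p2) · p2) ⇒ ¬(p1 ⇒ p1))) = 1 ⇔ 0 = 0
¬(((p1 ⇒ ((p2 ⇔ p2) ⇒ p2)) · ¬(p1 ⇒ p2)) ⇔ ¬((p2 ⇒ p1) ⇔ (p1 · ¬p1))) ⇔ (((((p2 · p1) · (p1 · p2)) ⇒ ¬(p1 · p2)) ⇒ ((¬(p1 · p2) · p2) ⇒ (¬p2 ⇒ (p2 ⇔ p1)))) ⇔ ¬(((¬p2 ⇔ p2) ⇔ ¬p1) · (((p1 ⇒ p2) · p2) ⇒ ¬(p1 ⇒ p1)))) = 1 ⇔ 0 = 0

0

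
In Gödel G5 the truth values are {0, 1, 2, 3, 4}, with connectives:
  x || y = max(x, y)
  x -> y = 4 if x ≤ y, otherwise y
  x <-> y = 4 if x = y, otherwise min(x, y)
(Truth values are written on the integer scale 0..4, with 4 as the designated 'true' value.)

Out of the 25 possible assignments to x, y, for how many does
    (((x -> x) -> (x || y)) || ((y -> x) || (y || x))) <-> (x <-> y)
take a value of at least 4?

value 4: 5 assignments (counts)
value 3: 2 assignments
value 2: 4 assignments
value 1: 6 assignments
value 0: 8 assignments
So 5 of the 25 assignments meet the threshold.

5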